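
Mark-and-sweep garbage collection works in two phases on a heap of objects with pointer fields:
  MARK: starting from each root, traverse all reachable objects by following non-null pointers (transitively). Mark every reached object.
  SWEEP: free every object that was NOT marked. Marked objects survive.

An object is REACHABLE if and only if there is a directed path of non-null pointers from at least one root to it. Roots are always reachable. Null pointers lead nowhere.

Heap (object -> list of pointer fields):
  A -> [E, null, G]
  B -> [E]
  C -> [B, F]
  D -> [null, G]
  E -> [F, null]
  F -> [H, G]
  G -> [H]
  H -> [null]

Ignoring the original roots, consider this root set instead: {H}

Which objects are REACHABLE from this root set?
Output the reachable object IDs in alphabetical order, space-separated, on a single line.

Answer: H

Derivation:
Roots: H
Mark H: refs=null, marked=H
Unmarked (collected): A B C D E F G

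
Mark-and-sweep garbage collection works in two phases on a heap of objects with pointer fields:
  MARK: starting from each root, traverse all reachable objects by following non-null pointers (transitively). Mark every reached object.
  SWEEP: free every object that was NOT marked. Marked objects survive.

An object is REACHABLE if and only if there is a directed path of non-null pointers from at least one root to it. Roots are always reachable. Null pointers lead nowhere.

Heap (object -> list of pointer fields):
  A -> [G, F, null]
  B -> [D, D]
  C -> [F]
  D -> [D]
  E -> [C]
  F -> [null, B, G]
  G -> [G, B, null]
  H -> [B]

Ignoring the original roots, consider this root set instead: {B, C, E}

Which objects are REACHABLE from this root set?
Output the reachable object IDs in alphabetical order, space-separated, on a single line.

Answer: B C D E F G

Derivation:
Roots: B C E
Mark B: refs=D D, marked=B
Mark C: refs=F, marked=B C
Mark E: refs=C, marked=B C E
Mark D: refs=D, marked=B C D E
Mark F: refs=null B G, marked=B C D E F
Mark G: refs=G B null, marked=B C D E F G
Unmarked (collected): A H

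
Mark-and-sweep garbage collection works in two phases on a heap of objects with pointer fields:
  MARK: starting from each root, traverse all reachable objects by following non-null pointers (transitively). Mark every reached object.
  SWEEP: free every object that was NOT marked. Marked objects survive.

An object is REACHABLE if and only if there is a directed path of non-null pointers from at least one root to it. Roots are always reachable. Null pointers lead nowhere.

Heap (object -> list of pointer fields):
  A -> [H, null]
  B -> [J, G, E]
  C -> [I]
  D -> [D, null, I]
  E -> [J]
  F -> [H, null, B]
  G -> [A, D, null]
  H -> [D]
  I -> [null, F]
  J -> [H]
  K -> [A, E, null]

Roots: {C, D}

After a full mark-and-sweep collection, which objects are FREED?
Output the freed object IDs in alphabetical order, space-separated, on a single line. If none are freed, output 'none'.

Roots: C D
Mark C: refs=I, marked=C
Mark D: refs=D null I, marked=C D
Mark I: refs=null F, marked=C D I
Mark F: refs=H null B, marked=C D F I
Mark H: refs=D, marked=C D F H I
Mark B: refs=J G E, marked=B C D F H I
Mark J: refs=H, marked=B C D F H I J
Mark G: refs=A D null, marked=B C D F G H I J
Mark E: refs=J, marked=B C D E F G H I J
Mark A: refs=H null, marked=A B C D E F G H I J
Unmarked (collected): K

Answer: K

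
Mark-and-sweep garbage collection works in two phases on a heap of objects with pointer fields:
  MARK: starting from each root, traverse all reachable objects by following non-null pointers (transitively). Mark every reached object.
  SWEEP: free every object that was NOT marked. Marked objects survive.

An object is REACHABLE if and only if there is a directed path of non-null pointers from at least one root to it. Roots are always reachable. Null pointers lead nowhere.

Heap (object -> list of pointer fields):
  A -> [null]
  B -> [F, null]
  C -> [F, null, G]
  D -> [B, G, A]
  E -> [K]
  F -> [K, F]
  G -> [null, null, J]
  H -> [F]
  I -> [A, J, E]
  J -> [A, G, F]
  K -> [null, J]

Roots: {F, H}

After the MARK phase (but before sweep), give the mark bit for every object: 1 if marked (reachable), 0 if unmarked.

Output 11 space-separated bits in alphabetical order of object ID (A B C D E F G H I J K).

Roots: F H
Mark F: refs=K F, marked=F
Mark H: refs=F, marked=F H
Mark K: refs=null J, marked=F H K
Mark J: refs=A G F, marked=F H J K
Mark A: refs=null, marked=A F H J K
Mark G: refs=null null J, marked=A F G H J K
Unmarked (collected): B C D E I

Answer: 1 0 0 0 0 1 1 1 0 1 1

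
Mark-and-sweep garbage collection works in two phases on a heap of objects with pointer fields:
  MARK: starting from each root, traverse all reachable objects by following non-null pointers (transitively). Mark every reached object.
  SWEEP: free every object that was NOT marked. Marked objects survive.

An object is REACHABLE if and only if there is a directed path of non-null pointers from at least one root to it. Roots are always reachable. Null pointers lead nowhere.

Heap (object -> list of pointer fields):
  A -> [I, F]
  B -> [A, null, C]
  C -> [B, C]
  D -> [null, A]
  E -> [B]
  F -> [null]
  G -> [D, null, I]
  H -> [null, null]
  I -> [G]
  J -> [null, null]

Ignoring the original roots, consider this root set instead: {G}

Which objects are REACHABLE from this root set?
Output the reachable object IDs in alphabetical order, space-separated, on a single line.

Roots: G
Mark G: refs=D null I, marked=G
Mark D: refs=null A, marked=D G
Mark I: refs=G, marked=D G I
Mark A: refs=I F, marked=A D G I
Mark F: refs=null, marked=A D F G I
Unmarked (collected): B C E H J

Answer: A D F G I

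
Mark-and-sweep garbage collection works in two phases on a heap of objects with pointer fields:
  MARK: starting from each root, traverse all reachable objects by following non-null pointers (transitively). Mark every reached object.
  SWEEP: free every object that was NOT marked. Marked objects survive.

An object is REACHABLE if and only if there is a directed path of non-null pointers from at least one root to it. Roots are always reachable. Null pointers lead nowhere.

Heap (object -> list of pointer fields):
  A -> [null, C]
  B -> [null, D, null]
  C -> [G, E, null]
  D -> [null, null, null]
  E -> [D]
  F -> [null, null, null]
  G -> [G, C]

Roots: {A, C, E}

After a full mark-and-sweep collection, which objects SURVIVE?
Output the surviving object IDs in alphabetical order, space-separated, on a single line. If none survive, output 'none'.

Answer: A C D E G

Derivation:
Roots: A C E
Mark A: refs=null C, marked=A
Mark C: refs=G E null, marked=A C
Mark E: refs=D, marked=A C E
Mark G: refs=G C, marked=A C E G
Mark D: refs=null null null, marked=A C D E G
Unmarked (collected): B F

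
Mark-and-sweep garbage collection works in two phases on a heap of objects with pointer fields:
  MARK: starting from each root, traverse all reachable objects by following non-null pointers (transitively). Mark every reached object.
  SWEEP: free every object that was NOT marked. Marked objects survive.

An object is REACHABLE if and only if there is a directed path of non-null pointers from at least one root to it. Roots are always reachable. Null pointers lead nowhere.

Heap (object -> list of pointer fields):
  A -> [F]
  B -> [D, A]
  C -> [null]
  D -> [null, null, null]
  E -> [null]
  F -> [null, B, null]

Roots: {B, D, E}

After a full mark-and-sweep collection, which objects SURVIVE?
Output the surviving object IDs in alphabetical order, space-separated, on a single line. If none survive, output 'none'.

Answer: A B D E F

Derivation:
Roots: B D E
Mark B: refs=D A, marked=B
Mark D: refs=null null null, marked=B D
Mark E: refs=null, marked=B D E
Mark A: refs=F, marked=A B D E
Mark F: refs=null B null, marked=A B D E F
Unmarked (collected): C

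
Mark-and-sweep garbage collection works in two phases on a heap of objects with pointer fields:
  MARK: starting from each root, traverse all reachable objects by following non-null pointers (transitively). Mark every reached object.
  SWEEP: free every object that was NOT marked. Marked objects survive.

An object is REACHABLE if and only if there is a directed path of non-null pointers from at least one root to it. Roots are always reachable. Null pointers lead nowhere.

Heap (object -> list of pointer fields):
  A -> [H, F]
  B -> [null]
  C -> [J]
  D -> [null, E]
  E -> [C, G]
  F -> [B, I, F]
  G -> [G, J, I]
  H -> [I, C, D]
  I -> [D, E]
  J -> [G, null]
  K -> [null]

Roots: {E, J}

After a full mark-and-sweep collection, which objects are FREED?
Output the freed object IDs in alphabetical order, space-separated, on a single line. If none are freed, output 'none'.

Answer: A B F H K

Derivation:
Roots: E J
Mark E: refs=C G, marked=E
Mark J: refs=G null, marked=E J
Mark C: refs=J, marked=C E J
Mark G: refs=G J I, marked=C E G J
Mark I: refs=D E, marked=C E G I J
Mark D: refs=null E, marked=C D E G I J
Unmarked (collected): A B F H K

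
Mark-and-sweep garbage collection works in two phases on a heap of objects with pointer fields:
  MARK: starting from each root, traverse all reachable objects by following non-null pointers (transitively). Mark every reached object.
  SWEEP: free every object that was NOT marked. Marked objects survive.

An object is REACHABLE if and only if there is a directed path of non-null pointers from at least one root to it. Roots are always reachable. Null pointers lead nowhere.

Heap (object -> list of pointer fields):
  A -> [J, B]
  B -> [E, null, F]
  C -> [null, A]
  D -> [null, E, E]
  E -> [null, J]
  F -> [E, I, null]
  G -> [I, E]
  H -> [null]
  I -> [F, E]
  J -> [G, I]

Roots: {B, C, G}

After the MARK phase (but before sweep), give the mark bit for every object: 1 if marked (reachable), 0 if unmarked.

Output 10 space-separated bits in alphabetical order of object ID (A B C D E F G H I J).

Answer: 1 1 1 0 1 1 1 0 1 1

Derivation:
Roots: B C G
Mark B: refs=E null F, marked=B
Mark C: refs=null A, marked=B C
Mark G: refs=I E, marked=B C G
Mark E: refs=null J, marked=B C E G
Mark F: refs=E I null, marked=B C E F G
Mark A: refs=J B, marked=A B C E F G
Mark I: refs=F E, marked=A B C E F G I
Mark J: refs=G I, marked=A B C E F G I J
Unmarked (collected): D H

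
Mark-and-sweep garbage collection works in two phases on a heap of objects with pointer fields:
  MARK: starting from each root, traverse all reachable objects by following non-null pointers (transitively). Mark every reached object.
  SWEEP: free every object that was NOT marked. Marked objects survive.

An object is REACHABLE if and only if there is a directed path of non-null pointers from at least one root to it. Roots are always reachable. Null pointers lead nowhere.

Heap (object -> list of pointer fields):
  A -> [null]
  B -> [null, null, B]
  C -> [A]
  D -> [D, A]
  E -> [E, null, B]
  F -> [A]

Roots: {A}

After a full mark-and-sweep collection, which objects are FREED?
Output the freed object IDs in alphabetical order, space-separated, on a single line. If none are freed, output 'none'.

Answer: B C D E F

Derivation:
Roots: A
Mark A: refs=null, marked=A
Unmarked (collected): B C D E F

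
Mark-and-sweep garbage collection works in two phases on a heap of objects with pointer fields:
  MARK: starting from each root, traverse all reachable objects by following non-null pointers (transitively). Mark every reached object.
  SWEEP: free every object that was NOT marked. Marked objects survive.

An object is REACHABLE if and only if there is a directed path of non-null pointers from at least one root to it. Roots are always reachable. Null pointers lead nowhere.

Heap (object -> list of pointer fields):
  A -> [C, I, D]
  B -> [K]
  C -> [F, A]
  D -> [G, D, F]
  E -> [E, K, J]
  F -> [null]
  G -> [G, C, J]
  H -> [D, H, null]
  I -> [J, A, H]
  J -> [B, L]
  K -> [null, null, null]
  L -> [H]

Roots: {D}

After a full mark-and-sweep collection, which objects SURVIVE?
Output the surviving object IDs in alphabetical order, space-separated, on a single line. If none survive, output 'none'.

Answer: A B C D F G H I J K L

Derivation:
Roots: D
Mark D: refs=G D F, marked=D
Mark G: refs=G C J, marked=D G
Mark F: refs=null, marked=D F G
Mark C: refs=F A, marked=C D F G
Mark J: refs=B L, marked=C D F G J
Mark A: refs=C I D, marked=A C D F G J
Mark B: refs=K, marked=A B C D F G J
Mark L: refs=H, marked=A B C D F G J L
Mark I: refs=J A H, marked=A B C D F G I J L
Mark K: refs=null null null, marked=A B C D F G I J K L
Mark H: refs=D H null, marked=A B C D F G H I J K L
Unmarked (collected): E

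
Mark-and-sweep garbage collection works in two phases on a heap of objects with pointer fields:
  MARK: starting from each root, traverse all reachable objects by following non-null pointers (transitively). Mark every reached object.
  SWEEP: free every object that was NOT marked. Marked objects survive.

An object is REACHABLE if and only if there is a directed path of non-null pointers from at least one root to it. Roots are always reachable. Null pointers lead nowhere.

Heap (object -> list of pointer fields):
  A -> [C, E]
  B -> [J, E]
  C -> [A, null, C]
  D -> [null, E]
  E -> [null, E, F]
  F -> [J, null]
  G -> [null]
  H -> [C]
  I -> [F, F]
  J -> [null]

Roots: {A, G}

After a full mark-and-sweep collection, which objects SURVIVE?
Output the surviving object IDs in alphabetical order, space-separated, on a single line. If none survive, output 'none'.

Roots: A G
Mark A: refs=C E, marked=A
Mark G: refs=null, marked=A G
Mark C: refs=A null C, marked=A C G
Mark E: refs=null E F, marked=A C E G
Mark F: refs=J null, marked=A C E F G
Mark J: refs=null, marked=A C E F G J
Unmarked (collected): B D H I

Answer: A C E F G J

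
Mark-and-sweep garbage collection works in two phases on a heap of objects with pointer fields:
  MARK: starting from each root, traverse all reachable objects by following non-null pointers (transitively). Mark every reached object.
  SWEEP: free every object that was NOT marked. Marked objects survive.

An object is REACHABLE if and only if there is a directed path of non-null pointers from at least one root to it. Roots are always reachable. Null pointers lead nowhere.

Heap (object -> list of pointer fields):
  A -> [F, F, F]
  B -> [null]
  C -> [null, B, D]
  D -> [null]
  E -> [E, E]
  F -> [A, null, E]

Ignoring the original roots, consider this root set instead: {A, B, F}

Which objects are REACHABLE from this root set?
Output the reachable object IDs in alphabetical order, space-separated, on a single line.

Answer: A B E F

Derivation:
Roots: A B F
Mark A: refs=F F F, marked=A
Mark B: refs=null, marked=A B
Mark F: refs=A null E, marked=A B F
Mark E: refs=E E, marked=A B E F
Unmarked (collected): C D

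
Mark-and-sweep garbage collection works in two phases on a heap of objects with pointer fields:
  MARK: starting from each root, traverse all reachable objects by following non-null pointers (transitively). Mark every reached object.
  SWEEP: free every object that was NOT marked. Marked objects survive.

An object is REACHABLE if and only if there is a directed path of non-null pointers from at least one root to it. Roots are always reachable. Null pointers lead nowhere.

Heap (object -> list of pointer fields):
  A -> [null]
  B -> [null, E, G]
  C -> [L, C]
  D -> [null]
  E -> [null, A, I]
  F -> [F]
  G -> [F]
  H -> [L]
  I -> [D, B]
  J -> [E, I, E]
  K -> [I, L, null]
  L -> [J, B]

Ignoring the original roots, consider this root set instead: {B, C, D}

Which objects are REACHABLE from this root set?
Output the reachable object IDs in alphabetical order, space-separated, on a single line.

Answer: A B C D E F G I J L

Derivation:
Roots: B C D
Mark B: refs=null E G, marked=B
Mark C: refs=L C, marked=B C
Mark D: refs=null, marked=B C D
Mark E: refs=null A I, marked=B C D E
Mark G: refs=F, marked=B C D E G
Mark L: refs=J B, marked=B C D E G L
Mark A: refs=null, marked=A B C D E G L
Mark I: refs=D B, marked=A B C D E G I L
Mark F: refs=F, marked=A B C D E F G I L
Mark J: refs=E I E, marked=A B C D E F G I J L
Unmarked (collected): H K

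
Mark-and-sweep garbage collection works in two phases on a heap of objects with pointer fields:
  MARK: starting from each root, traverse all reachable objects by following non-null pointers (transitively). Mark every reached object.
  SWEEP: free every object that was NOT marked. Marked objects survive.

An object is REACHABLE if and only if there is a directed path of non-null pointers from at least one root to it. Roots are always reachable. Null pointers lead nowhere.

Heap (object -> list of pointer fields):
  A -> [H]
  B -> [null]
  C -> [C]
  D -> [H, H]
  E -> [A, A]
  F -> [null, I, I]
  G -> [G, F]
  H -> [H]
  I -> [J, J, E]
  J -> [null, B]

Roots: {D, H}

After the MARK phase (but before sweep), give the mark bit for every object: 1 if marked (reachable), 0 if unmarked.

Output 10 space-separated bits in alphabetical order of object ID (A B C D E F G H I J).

Roots: D H
Mark D: refs=H H, marked=D
Mark H: refs=H, marked=D H
Unmarked (collected): A B C E F G I J

Answer: 0 0 0 1 0 0 0 1 0 0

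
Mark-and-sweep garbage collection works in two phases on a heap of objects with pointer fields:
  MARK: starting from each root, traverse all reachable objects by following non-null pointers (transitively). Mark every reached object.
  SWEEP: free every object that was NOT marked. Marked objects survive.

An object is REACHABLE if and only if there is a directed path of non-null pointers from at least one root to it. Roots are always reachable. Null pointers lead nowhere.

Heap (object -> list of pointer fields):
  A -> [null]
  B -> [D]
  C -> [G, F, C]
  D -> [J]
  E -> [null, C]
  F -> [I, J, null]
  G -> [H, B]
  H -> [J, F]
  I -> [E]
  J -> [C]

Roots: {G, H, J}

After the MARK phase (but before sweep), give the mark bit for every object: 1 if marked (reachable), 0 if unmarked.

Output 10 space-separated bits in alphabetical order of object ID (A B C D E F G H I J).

Answer: 0 1 1 1 1 1 1 1 1 1

Derivation:
Roots: G H J
Mark G: refs=H B, marked=G
Mark H: refs=J F, marked=G H
Mark J: refs=C, marked=G H J
Mark B: refs=D, marked=B G H J
Mark F: refs=I J null, marked=B F G H J
Mark C: refs=G F C, marked=B C F G H J
Mark D: refs=J, marked=B C D F G H J
Mark I: refs=E, marked=B C D F G H I J
Mark E: refs=null C, marked=B C D E F G H I J
Unmarked (collected): A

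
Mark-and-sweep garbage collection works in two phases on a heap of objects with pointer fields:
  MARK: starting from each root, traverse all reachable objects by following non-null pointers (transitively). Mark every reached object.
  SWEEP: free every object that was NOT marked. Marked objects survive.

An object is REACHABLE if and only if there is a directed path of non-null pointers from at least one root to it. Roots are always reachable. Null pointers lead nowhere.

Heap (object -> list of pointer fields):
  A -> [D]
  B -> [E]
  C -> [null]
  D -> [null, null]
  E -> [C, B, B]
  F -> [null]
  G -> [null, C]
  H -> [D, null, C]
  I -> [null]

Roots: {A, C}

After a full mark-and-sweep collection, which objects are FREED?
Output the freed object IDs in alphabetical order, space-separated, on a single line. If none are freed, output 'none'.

Answer: B E F G H I

Derivation:
Roots: A C
Mark A: refs=D, marked=A
Mark C: refs=null, marked=A C
Mark D: refs=null null, marked=A C D
Unmarked (collected): B E F G H I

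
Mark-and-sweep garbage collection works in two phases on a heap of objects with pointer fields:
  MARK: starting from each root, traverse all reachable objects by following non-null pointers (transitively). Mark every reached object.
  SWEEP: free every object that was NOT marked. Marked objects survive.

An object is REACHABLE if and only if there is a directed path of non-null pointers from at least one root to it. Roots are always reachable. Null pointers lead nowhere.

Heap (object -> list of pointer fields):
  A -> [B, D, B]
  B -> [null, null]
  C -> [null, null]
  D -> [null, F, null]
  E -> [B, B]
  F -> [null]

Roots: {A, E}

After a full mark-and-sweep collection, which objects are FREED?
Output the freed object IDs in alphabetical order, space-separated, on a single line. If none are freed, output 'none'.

Answer: C

Derivation:
Roots: A E
Mark A: refs=B D B, marked=A
Mark E: refs=B B, marked=A E
Mark B: refs=null null, marked=A B E
Mark D: refs=null F null, marked=A B D E
Mark F: refs=null, marked=A B D E F
Unmarked (collected): C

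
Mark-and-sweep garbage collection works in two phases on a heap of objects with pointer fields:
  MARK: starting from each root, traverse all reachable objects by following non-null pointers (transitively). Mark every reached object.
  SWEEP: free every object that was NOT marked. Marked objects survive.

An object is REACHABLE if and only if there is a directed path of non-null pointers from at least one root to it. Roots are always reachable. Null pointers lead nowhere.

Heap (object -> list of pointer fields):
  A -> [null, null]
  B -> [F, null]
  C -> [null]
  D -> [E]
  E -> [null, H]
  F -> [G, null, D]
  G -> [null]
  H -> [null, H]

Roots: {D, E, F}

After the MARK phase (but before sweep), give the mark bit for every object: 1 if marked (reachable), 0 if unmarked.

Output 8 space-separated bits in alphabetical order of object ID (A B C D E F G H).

Answer: 0 0 0 1 1 1 1 1

Derivation:
Roots: D E F
Mark D: refs=E, marked=D
Mark E: refs=null H, marked=D E
Mark F: refs=G null D, marked=D E F
Mark H: refs=null H, marked=D E F H
Mark G: refs=null, marked=D E F G H
Unmarked (collected): A B C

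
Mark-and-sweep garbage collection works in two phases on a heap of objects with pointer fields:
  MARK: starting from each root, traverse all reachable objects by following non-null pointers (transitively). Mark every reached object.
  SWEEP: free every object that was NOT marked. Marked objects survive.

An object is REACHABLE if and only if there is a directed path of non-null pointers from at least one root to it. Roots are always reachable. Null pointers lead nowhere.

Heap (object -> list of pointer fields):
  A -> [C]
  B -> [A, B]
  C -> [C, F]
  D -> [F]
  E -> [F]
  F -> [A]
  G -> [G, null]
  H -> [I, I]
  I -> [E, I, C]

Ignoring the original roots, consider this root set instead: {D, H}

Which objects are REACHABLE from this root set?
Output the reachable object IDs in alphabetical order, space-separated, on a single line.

Answer: A C D E F H I

Derivation:
Roots: D H
Mark D: refs=F, marked=D
Mark H: refs=I I, marked=D H
Mark F: refs=A, marked=D F H
Mark I: refs=E I C, marked=D F H I
Mark A: refs=C, marked=A D F H I
Mark E: refs=F, marked=A D E F H I
Mark C: refs=C F, marked=A C D E F H I
Unmarked (collected): B G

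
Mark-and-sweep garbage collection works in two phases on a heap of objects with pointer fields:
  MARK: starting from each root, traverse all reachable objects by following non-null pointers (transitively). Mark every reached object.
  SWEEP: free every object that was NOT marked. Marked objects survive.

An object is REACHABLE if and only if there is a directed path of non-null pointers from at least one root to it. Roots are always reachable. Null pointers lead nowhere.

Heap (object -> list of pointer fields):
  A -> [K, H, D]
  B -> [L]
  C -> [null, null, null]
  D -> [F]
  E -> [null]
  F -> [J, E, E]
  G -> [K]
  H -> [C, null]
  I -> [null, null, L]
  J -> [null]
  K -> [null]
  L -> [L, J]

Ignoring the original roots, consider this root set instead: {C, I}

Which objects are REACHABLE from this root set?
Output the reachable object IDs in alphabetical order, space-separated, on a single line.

Roots: C I
Mark C: refs=null null null, marked=C
Mark I: refs=null null L, marked=C I
Mark L: refs=L J, marked=C I L
Mark J: refs=null, marked=C I J L
Unmarked (collected): A B D E F G H K

Answer: C I J L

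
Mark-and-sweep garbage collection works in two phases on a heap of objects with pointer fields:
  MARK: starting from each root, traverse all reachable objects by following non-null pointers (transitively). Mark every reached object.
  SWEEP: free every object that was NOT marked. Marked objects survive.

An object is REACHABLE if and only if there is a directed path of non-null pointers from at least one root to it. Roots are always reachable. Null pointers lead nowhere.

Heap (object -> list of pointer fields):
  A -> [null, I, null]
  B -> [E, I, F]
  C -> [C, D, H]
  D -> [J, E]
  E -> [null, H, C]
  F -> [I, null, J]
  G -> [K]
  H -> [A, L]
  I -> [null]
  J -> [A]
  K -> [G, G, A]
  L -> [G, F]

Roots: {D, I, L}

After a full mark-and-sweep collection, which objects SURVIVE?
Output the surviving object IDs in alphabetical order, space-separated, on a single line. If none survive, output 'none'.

Roots: D I L
Mark D: refs=J E, marked=D
Mark I: refs=null, marked=D I
Mark L: refs=G F, marked=D I L
Mark J: refs=A, marked=D I J L
Mark E: refs=null H C, marked=D E I J L
Mark G: refs=K, marked=D E G I J L
Mark F: refs=I null J, marked=D E F G I J L
Mark A: refs=null I null, marked=A D E F G I J L
Mark H: refs=A L, marked=A D E F G H I J L
Mark C: refs=C D H, marked=A C D E F G H I J L
Mark K: refs=G G A, marked=A C D E F G H I J K L
Unmarked (collected): B

Answer: A C D E F G H I J K L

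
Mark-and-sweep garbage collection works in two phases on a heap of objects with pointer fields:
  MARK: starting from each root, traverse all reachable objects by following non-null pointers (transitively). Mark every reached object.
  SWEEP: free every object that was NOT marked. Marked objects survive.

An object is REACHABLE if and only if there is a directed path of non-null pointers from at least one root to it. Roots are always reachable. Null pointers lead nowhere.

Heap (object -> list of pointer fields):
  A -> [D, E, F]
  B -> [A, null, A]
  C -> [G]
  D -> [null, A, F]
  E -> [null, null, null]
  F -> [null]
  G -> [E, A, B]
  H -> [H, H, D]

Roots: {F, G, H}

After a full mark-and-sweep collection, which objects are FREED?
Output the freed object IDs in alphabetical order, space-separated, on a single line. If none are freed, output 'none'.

Answer: C

Derivation:
Roots: F G H
Mark F: refs=null, marked=F
Mark G: refs=E A B, marked=F G
Mark H: refs=H H D, marked=F G H
Mark E: refs=null null null, marked=E F G H
Mark A: refs=D E F, marked=A E F G H
Mark B: refs=A null A, marked=A B E F G H
Mark D: refs=null A F, marked=A B D E F G H
Unmarked (collected): C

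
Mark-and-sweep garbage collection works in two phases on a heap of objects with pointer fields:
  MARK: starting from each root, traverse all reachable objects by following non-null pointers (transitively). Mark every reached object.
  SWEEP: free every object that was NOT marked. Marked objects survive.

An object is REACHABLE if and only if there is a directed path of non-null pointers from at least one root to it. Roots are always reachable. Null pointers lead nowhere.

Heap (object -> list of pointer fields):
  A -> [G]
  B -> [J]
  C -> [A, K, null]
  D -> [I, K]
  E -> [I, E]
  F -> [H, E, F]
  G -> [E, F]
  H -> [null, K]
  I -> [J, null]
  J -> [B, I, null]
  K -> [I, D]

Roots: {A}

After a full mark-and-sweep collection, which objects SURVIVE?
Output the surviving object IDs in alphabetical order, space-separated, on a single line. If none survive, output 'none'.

Answer: A B D E F G H I J K

Derivation:
Roots: A
Mark A: refs=G, marked=A
Mark G: refs=E F, marked=A G
Mark E: refs=I E, marked=A E G
Mark F: refs=H E F, marked=A E F G
Mark I: refs=J null, marked=A E F G I
Mark H: refs=null K, marked=A E F G H I
Mark J: refs=B I null, marked=A E F G H I J
Mark K: refs=I D, marked=A E F G H I J K
Mark B: refs=J, marked=A B E F G H I J K
Mark D: refs=I K, marked=A B D E F G H I J K
Unmarked (collected): C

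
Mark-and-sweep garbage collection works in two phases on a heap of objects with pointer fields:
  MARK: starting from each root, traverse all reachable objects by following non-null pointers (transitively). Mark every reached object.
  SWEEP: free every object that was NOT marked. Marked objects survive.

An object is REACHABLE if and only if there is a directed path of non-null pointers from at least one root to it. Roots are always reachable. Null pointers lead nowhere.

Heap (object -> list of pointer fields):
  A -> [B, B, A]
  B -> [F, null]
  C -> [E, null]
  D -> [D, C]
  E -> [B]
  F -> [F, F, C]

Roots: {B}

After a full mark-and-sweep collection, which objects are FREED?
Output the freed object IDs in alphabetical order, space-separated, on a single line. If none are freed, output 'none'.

Roots: B
Mark B: refs=F null, marked=B
Mark F: refs=F F C, marked=B F
Mark C: refs=E null, marked=B C F
Mark E: refs=B, marked=B C E F
Unmarked (collected): A D

Answer: A D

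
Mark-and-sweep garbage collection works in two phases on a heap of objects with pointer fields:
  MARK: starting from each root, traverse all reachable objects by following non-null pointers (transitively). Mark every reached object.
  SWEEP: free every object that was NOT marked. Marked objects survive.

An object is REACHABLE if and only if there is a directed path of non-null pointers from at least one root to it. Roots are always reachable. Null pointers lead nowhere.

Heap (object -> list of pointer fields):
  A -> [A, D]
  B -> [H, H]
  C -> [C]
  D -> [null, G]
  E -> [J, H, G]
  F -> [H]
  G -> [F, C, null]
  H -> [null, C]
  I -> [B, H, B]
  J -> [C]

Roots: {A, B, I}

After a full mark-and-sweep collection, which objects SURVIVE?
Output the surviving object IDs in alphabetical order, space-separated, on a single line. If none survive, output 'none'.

Roots: A B I
Mark A: refs=A D, marked=A
Mark B: refs=H H, marked=A B
Mark I: refs=B H B, marked=A B I
Mark D: refs=null G, marked=A B D I
Mark H: refs=null C, marked=A B D H I
Mark G: refs=F C null, marked=A B D G H I
Mark C: refs=C, marked=A B C D G H I
Mark F: refs=H, marked=A B C D F G H I
Unmarked (collected): E J

Answer: A B C D F G H I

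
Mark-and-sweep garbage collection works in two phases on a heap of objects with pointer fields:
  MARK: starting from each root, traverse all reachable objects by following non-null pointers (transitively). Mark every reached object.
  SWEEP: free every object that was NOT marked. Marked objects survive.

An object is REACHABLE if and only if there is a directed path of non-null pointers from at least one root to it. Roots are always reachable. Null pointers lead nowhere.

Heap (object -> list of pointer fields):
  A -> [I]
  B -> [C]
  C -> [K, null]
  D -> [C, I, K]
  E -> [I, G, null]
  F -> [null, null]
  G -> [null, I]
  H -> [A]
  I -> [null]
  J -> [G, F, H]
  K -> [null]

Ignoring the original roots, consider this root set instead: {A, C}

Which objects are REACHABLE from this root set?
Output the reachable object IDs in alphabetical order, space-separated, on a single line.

Answer: A C I K

Derivation:
Roots: A C
Mark A: refs=I, marked=A
Mark C: refs=K null, marked=A C
Mark I: refs=null, marked=A C I
Mark K: refs=null, marked=A C I K
Unmarked (collected): B D E F G H J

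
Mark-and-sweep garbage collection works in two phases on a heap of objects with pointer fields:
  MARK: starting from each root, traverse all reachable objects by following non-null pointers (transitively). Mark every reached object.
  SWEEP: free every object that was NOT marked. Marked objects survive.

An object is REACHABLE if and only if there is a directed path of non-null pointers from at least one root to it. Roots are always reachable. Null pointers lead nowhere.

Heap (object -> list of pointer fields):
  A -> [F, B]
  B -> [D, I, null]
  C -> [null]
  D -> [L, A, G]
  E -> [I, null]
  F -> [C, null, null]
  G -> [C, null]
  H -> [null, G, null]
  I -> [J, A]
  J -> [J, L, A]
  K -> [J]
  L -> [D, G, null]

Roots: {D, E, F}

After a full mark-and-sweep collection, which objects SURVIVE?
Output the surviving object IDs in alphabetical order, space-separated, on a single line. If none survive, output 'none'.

Answer: A B C D E F G I J L

Derivation:
Roots: D E F
Mark D: refs=L A G, marked=D
Mark E: refs=I null, marked=D E
Mark F: refs=C null null, marked=D E F
Mark L: refs=D G null, marked=D E F L
Mark A: refs=F B, marked=A D E F L
Mark G: refs=C null, marked=A D E F G L
Mark I: refs=J A, marked=A D E F G I L
Mark C: refs=null, marked=A C D E F G I L
Mark B: refs=D I null, marked=A B C D E F G I L
Mark J: refs=J L A, marked=A B C D E F G I J L
Unmarked (collected): H K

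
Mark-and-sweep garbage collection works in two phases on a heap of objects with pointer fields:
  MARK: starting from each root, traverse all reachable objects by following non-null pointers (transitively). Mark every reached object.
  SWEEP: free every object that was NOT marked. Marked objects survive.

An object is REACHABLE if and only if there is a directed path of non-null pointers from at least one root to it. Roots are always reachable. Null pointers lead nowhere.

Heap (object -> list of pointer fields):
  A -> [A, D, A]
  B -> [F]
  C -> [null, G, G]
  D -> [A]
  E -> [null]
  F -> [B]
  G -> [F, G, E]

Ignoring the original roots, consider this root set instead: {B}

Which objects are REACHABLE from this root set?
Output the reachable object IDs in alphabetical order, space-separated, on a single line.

Roots: B
Mark B: refs=F, marked=B
Mark F: refs=B, marked=B F
Unmarked (collected): A C D E G

Answer: B F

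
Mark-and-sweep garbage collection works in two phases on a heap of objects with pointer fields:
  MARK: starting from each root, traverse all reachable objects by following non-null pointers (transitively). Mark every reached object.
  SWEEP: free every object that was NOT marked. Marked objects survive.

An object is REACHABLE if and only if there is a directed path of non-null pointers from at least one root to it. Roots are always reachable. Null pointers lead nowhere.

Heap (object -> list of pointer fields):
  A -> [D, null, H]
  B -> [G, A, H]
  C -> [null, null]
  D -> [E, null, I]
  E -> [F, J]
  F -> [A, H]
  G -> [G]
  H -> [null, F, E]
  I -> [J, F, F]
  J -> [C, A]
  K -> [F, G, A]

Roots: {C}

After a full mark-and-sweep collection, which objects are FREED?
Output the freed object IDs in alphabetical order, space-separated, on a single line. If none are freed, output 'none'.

Answer: A B D E F G H I J K

Derivation:
Roots: C
Mark C: refs=null null, marked=C
Unmarked (collected): A B D E F G H I J K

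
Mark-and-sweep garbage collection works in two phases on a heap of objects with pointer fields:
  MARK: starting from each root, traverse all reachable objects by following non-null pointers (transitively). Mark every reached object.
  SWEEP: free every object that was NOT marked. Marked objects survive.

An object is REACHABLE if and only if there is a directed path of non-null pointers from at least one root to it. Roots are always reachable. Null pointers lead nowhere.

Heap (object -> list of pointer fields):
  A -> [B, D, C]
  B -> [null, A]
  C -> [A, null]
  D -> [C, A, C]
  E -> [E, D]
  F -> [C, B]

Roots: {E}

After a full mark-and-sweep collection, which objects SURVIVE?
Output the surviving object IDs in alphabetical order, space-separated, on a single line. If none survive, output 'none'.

Roots: E
Mark E: refs=E D, marked=E
Mark D: refs=C A C, marked=D E
Mark C: refs=A null, marked=C D E
Mark A: refs=B D C, marked=A C D E
Mark B: refs=null A, marked=A B C D E
Unmarked (collected): F

Answer: A B C D E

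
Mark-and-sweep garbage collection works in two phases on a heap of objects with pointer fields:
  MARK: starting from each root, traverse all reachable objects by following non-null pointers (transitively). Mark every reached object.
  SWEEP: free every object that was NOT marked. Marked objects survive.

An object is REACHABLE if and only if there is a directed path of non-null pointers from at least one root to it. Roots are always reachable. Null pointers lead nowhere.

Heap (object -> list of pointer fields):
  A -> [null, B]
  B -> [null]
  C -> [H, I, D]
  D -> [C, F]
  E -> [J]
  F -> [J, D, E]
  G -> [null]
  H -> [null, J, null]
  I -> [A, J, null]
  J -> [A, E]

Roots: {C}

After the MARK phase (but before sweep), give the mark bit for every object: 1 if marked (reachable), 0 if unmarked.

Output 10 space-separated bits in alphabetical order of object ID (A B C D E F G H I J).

Answer: 1 1 1 1 1 1 0 1 1 1

Derivation:
Roots: C
Mark C: refs=H I D, marked=C
Mark H: refs=null J null, marked=C H
Mark I: refs=A J null, marked=C H I
Mark D: refs=C F, marked=C D H I
Mark J: refs=A E, marked=C D H I J
Mark A: refs=null B, marked=A C D H I J
Mark F: refs=J D E, marked=A C D F H I J
Mark E: refs=J, marked=A C D E F H I J
Mark B: refs=null, marked=A B C D E F H I J
Unmarked (collected): G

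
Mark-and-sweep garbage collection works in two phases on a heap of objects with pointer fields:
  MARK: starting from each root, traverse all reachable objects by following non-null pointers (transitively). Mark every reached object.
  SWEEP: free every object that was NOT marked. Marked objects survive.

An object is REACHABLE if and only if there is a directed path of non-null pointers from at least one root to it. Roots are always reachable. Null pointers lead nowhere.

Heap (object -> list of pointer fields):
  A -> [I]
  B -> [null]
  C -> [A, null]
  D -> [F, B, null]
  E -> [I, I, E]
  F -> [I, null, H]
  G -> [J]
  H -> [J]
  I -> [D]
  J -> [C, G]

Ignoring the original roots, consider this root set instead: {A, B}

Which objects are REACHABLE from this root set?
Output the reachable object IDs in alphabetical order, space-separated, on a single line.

Answer: A B C D F G H I J

Derivation:
Roots: A B
Mark A: refs=I, marked=A
Mark B: refs=null, marked=A B
Mark I: refs=D, marked=A B I
Mark D: refs=F B null, marked=A B D I
Mark F: refs=I null H, marked=A B D F I
Mark H: refs=J, marked=A B D F H I
Mark J: refs=C G, marked=A B D F H I J
Mark C: refs=A null, marked=A B C D F H I J
Mark G: refs=J, marked=A B C D F G H I J
Unmarked (collected): E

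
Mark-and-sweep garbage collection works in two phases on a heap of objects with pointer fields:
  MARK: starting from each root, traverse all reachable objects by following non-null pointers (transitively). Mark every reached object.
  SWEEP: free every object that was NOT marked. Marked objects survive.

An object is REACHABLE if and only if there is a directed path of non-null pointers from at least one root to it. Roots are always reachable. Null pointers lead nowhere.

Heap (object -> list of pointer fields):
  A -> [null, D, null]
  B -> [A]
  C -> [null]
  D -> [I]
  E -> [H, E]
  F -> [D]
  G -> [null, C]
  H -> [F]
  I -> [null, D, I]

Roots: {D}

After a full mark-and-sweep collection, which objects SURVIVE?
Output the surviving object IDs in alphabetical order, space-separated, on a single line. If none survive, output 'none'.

Answer: D I

Derivation:
Roots: D
Mark D: refs=I, marked=D
Mark I: refs=null D I, marked=D I
Unmarked (collected): A B C E F G H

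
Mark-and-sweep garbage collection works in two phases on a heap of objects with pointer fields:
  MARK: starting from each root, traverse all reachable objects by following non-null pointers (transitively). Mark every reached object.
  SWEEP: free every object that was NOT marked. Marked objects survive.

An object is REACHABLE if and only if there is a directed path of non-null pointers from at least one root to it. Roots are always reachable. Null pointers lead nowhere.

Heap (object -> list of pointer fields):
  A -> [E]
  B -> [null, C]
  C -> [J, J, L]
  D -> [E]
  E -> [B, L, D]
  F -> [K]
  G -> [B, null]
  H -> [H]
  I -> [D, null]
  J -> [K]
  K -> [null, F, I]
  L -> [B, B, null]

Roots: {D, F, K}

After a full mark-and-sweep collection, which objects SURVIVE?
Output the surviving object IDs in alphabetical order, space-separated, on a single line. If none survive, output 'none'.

Roots: D F K
Mark D: refs=E, marked=D
Mark F: refs=K, marked=D F
Mark K: refs=null F I, marked=D F K
Mark E: refs=B L D, marked=D E F K
Mark I: refs=D null, marked=D E F I K
Mark B: refs=null C, marked=B D E F I K
Mark L: refs=B B null, marked=B D E F I K L
Mark C: refs=J J L, marked=B C D E F I K L
Mark J: refs=K, marked=B C D E F I J K L
Unmarked (collected): A G H

Answer: B C D E F I J K L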